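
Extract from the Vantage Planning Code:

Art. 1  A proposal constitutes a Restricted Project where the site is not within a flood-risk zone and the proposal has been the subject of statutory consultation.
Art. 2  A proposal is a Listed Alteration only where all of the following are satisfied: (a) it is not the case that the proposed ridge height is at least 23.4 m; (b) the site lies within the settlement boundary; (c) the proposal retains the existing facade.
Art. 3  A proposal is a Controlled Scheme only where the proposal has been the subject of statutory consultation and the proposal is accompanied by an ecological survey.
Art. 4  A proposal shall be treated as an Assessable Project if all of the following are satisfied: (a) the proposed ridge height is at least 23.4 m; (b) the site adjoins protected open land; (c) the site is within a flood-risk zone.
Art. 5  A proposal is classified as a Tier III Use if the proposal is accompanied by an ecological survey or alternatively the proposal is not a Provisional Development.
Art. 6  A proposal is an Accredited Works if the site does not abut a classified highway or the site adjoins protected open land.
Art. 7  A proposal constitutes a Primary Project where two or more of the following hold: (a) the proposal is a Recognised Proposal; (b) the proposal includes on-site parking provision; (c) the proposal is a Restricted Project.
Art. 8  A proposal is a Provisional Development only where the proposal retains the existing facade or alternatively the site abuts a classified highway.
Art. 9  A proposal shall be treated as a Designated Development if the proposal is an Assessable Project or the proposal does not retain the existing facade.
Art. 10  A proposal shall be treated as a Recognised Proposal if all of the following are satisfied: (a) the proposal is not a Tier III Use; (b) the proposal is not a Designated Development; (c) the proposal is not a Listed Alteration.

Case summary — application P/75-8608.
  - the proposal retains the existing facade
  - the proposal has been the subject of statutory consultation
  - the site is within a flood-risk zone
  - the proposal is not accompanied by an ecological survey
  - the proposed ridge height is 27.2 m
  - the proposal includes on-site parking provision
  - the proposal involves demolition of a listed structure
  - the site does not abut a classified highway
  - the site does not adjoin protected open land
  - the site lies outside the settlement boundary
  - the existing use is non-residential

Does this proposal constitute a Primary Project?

Yes

article 8 — Provisional Development: [the proposal retains the existing facade? yes] OR [the site abuts a classified highway? no] → satisfied.
article 5 — Tier III Use: [the proposal is accompanied by an ecological survey? no] OR [not a Provisional Development (article 8)? no] → not satisfied.
article 4 — Assessable Project: [proposed ridge height: 27.2 m ≥ 23.4 m? yes] AND [the site adjoins protected open land? no] AND [the site is within a flood-risk zone? yes] → not satisfied.
article 9 — Designated Development: [Assessable Project (article 4)? no] OR [the proposal does not retain the existing facade? no] → not satisfied.
article 2 — Listed Alteration: [proposed ridge height: 27.2 m ≥ 23.4 m? yes, so negated condition no] AND [the site lies within the settlement boundary? no] AND [the proposal retains the existing facade? yes] → not satisfied.
article 10 — Recognised Proposal: [not a Tier III Use (article 5)? yes] AND [not a Designated Development (article 9)? yes] AND [not a Listed Alteration (article 2)? yes] → satisfied.
article 1 — Restricted Project: [the site is not within a flood-risk zone? no] AND [the proposal has been the subject of statutory consultation? yes] → not satisfied.
article 7 — Primary Project: Recognised Proposal (article 10)? yes; the proposal includes on-site parking provision? yes; Restricted Project (article 1)? no — 2 of 3 hold (need ≥2) → satisfied.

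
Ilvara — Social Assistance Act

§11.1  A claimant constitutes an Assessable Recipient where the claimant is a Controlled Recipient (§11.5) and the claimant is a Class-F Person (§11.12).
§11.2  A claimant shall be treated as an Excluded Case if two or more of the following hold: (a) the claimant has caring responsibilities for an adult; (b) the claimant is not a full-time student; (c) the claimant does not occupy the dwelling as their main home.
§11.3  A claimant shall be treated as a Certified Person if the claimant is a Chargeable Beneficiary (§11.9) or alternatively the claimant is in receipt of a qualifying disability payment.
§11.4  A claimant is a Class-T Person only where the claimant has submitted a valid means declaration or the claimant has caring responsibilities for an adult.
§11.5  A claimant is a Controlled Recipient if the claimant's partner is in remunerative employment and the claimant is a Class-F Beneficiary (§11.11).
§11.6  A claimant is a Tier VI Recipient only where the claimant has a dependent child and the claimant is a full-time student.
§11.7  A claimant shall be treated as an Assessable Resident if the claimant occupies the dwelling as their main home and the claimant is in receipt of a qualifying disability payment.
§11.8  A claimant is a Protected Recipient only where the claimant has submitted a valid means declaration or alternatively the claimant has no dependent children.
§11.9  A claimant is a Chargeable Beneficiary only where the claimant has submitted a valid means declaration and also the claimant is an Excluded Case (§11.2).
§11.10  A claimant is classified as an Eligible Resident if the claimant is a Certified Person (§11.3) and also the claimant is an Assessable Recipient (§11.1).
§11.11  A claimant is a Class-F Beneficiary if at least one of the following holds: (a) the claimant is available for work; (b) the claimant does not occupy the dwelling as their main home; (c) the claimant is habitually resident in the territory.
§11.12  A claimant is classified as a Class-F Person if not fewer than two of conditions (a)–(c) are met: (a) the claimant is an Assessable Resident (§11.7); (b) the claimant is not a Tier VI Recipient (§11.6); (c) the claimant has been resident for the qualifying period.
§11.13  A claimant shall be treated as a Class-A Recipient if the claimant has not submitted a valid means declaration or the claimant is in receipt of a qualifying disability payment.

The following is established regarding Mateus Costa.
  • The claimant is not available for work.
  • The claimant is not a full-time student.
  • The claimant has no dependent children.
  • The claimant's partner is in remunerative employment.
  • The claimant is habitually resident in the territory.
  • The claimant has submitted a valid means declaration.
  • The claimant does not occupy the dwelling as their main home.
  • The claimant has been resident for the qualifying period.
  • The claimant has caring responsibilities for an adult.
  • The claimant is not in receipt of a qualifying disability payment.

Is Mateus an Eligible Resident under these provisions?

Yes

§11.2 — Excluded Case: the claimant has caring responsibilities for an adult? yes; the claimant is not a full-time student? yes; the claimant does not occupy the dwelling as their main home? yes — 3 of 3 hold (need ≥2) → satisfied.
§11.9 — Chargeable Beneficiary: [the claimant has submitted a valid means declaration? yes] AND [Excluded Case (§11.2)? yes] → satisfied.
§11.3 — Certified Person: [Chargeable Beneficiary (§11.9)? yes] OR [the claimant is in receipt of a qualifying disability payment? no] → satisfied.
§11.11 — Class-F Beneficiary: [the claimant is available for work? no] OR [the claimant does not occupy the dwelling as their main home? yes] OR [the claimant is habitually resident in the territory? yes] → satisfied.
§11.5 — Controlled Recipient: [the claimant's partner is in remunerative employment? yes] AND [Class-F Beneficiary (§11.11)? yes] → satisfied.
§11.7 — Assessable Resident: [the claimant occupies the dwelling as their main home? no] AND [the claimant is in receipt of a qualifying disability payment? no] → not satisfied.
§11.6 — Tier VI Recipient: [the claimant has a dependent child? no] AND [the claimant is a full-time student? no] → not satisfied.
§11.12 — Class-F Person: Assessable Resident (§11.7)? no; not a Tier VI Recipient (§11.6)? yes; the claimant has been resident for the qualifying period? yes — 2 of 3 hold (need ≥2) → satisfied.
§11.1 — Assessable Recipient: [Controlled Recipient (§11.5)? yes] AND [Class-F Person (§11.12)? yes] → satisfied.
§11.10 — Eligible Resident: [Certified Person (§11.3)? yes] AND [Assessable Recipient (§11.1)? yes] → satisfied.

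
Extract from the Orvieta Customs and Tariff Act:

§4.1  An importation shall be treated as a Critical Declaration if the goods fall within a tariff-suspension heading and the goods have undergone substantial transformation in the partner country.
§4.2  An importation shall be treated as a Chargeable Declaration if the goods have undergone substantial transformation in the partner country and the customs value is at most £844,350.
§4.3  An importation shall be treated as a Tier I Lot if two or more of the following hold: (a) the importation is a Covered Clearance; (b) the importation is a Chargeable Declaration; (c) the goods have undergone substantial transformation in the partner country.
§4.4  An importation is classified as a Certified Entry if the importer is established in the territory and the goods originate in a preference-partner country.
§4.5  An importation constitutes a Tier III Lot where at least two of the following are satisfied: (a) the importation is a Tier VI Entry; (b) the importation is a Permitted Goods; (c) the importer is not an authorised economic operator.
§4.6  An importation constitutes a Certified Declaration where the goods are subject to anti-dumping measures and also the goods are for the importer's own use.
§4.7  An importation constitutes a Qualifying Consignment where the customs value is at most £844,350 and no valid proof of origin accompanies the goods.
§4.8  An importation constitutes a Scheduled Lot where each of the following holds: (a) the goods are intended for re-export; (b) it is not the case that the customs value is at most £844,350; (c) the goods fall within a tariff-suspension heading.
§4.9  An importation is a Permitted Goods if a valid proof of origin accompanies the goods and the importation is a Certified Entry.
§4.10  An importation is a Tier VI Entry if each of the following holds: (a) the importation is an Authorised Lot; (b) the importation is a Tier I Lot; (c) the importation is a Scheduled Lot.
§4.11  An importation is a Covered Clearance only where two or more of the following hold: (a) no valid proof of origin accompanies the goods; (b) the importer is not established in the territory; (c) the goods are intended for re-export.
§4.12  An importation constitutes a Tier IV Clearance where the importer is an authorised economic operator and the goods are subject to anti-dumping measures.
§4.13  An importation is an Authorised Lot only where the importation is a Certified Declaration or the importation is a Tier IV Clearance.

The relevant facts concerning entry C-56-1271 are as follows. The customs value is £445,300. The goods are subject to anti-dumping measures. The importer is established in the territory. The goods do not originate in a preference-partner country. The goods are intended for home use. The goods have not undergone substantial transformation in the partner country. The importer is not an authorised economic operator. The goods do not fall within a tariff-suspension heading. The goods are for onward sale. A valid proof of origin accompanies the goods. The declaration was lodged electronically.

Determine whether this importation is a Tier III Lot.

No

§4.6 — Certified Declaration: [the goods are subject to anti-dumping measures? yes] AND [the goods are for the importer's own use? no] → not satisfied.
§4.12 — Tier IV Clearance: [the importer is an authorised economic operator? no] AND [the goods are subject to anti-dumping measures? yes] → not satisfied.
§4.13 — Authorised Lot: [Certified Declaration (§4.6)? no] OR [Tier IV Clearance (§4.12)? no] → not satisfied.
§4.11 — Covered Clearance: no valid proof of origin accompanies the goods? no; the importer is not established in the territory? no; the goods are intended for re-export? no — 0 of 3 hold (need ≥2) → not satisfied.
§4.2 — Chargeable Declaration: [the goods have undergone substantial transformation in the partner country? no] AND [customs value: £445,300 ≤ £844,350? yes] → not satisfied.
§4.3 — Tier I Lot: Covered Clearance (§4.11)? no; Chargeable Declaration (§4.2)? no; the goods have undergone substantial transformation in the partner country? no — 0 of 3 hold (need ≥2) → not satisfied.
§4.8 — Scheduled Lot: [the goods are intended for re-export? no] AND [customs value: £445,300 ≤ £844,350? yes, so negated condition no] AND [the goods fall within a tariff-suspension heading? no] → not satisfied.
§4.10 — Tier VI Entry: [Authorised Lot (§4.13)? no] AND [Tier I Lot (§4.3)? no] AND [Scheduled Lot (§4.8)? no] → not satisfied.
§4.4 — Certified Entry: [the importer is established in the territory? yes] AND [the goods originate in a preference-partner country? no] → not satisfied.
§4.9 — Permitted Goods: [a valid proof of origin accompanies the goods? yes] AND [Certified Entry (§4.4)? no] → not satisfied.
§4.5 — Tier III Lot: Tier VI Entry (§4.10)? no; Permitted Goods (§4.9)? no; the importer is not an authorised economic operator? yes — 1 of 3 hold (need ≥2) → not satisfied.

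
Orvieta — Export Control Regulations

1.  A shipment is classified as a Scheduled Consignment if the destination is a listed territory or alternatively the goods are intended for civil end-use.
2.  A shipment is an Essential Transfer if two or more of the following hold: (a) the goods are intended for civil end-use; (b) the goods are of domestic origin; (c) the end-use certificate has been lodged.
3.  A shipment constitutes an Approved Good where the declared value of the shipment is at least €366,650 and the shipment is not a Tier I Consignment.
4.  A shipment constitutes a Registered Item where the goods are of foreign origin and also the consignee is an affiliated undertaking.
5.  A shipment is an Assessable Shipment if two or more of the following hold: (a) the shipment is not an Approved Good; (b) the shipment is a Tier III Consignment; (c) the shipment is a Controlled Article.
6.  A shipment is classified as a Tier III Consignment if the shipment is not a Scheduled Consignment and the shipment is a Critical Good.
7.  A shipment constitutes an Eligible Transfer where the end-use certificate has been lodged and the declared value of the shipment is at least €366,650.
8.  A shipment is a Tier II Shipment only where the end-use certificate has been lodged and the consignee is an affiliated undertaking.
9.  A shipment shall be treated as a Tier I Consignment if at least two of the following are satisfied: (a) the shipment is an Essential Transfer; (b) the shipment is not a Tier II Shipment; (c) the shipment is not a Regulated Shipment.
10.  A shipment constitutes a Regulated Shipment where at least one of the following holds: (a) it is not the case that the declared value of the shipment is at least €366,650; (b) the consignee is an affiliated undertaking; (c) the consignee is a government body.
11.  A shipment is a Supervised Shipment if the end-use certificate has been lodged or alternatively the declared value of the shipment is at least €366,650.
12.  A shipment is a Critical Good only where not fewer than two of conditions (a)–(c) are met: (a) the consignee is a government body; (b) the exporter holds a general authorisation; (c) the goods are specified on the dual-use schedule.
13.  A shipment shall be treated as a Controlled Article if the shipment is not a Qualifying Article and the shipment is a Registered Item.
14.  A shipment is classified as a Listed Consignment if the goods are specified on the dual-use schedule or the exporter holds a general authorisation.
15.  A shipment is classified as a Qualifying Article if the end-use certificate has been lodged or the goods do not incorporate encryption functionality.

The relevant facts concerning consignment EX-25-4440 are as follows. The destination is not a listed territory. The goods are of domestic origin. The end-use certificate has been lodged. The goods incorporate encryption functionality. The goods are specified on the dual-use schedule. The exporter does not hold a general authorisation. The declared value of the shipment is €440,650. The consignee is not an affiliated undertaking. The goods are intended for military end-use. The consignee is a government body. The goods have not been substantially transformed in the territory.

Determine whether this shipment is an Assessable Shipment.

Yes

Under paragraph 2: the goods are intended for civil end-use? no; the goods are of domestic origin? yes; the end-use certificate has been lodged? yes — 2 of 3 hold (need ≥2) → satisfied.
Under paragraph 8: the end-use certificate has been lodged? yes; and the consignee is an affiliated undertaking? no. So the shipment is not a Tier II Shipment.
Under paragraph 10: declared value of the shipment: €440,650 ≥ €366,650? yes, so negated condition no; or the consignee is an affiliated undertaking? no; or the consignee is a government body? yes. So the shipment is a Regulated Shipment.
Under paragraph 9: Essential Transfer (paragraph 2)? yes; not a Tier II Shipment (paragraph 8)? yes; not a Regulated Shipment (paragraph 10)? no — 2 of 3 hold (need ≥2) → satisfied.
Under paragraph 3: declared value of the shipment: €440,650 ≥ €366,650? yes; and not a Tier I Consignment (paragraph 9)? no. So the shipment is not an Approved Good.
Under paragraph 1: the destination is a listed territory? no; or the goods are intended for civil end-use? no. So the shipment is not a Scheduled Consignment.
Under paragraph 12: the consignee is a government body? yes; the exporter holds a general authorisation? no; the goods are specified on the dual-use schedule? yes — 2 of 3 hold (need ≥2) → satisfied.
Under paragraph 6: not a Scheduled Consignment (paragraph 1)? yes; and Critical Good (paragraph 12)? yes. So the shipment is a Tier III Consignment.
Under paragraph 15: the end-use certificate has been lodged? yes; or the goods do not incorporate encryption functionality? no. So the shipment is a Qualifying Article.
Under paragraph 4: the goods are of foreign origin? no; and the consignee is an affiliated undertaking? no. So the shipment is not a Registered Item.
Under paragraph 13: not a Qualifying Article (paragraph 15)? no; and Registered Item (paragraph 4)? no. So the shipment is not a Controlled Article.
Under paragraph 5: not an Approved Good (paragraph 3)? yes; Tier III Consignment (paragraph 6)? yes; Controlled Article (paragraph 13)? no — 2 of 3 hold (need ≥2) → satisfied.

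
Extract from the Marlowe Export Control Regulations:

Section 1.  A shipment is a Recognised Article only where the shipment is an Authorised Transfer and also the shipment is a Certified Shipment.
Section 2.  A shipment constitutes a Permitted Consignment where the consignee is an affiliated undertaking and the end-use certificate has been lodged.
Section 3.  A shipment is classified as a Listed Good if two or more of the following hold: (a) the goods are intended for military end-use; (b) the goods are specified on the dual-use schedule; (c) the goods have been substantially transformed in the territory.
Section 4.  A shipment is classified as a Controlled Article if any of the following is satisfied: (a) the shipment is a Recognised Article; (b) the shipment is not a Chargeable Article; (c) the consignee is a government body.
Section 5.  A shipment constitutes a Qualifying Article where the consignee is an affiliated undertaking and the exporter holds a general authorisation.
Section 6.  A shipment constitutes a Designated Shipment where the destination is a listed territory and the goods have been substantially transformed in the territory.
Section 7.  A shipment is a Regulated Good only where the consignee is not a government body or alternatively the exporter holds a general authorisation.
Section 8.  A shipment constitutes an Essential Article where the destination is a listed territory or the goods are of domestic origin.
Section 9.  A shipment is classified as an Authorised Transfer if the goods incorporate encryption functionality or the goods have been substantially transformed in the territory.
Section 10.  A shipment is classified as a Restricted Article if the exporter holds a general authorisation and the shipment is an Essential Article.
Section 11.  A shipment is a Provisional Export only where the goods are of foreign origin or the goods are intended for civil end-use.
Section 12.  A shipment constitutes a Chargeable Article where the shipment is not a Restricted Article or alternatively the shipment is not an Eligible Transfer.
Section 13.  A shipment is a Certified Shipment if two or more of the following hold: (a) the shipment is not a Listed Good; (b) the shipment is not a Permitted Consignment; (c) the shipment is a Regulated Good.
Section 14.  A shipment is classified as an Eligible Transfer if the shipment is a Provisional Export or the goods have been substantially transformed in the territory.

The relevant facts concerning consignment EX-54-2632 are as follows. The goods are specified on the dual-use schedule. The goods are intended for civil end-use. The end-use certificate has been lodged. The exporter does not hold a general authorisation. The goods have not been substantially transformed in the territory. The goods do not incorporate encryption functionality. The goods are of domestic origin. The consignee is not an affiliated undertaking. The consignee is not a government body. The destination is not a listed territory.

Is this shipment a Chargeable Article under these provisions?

Yes

section 8 — Essential Article: [the destination is a listed territory? no] OR [the goods are of domestic origin? yes] → satisfied.
section 10 — Restricted Article: [the exporter holds a general authorisation? no] AND [Essential Article (section 8)? yes] → not satisfied.
section 11 — Provisional Export: [the goods are of foreign origin? no] OR [the goods are intended for civil end-use? yes] → satisfied.
section 14 — Eligible Transfer: [Provisional Export (section 11)? yes] OR [the goods have been substantially transformed in the territory? no] → satisfied.
section 12 — Chargeable Article: [not a Restricted Article (section 10)? yes] OR [not an Eligible Transfer (section 14)? no] → satisfied.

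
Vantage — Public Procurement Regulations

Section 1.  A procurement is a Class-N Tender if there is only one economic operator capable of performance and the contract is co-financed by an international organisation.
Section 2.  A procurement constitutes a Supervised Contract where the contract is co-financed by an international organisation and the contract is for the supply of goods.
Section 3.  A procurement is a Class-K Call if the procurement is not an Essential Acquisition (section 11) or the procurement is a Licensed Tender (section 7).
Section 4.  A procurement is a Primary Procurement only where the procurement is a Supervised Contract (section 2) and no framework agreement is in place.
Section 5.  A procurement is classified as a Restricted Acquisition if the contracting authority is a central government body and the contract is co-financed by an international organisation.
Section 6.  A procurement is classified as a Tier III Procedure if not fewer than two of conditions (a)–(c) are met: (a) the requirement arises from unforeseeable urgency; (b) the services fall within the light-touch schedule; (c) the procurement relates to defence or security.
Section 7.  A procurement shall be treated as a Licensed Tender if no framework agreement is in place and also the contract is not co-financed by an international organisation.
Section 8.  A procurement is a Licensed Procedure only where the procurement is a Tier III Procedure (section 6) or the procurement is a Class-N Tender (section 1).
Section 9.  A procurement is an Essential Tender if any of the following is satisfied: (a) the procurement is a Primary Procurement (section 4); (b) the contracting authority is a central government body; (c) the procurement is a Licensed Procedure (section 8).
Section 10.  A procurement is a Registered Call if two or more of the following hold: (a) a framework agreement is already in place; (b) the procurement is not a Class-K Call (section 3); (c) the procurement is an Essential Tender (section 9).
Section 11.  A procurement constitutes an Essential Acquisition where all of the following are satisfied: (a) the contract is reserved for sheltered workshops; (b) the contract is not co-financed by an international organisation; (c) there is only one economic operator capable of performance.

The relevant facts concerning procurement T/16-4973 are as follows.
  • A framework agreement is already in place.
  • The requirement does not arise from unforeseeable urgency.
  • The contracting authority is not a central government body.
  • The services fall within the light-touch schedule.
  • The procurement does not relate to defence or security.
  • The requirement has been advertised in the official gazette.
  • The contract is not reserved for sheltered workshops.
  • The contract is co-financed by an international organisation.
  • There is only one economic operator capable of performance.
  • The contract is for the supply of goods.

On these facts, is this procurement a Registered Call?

Yes

section 11 — Essential Acquisition: [the contract is reserved for sheltered workshops? no] AND [the contract is not co-financed by an international organisation? no] AND [there is only one economic operator capable of performance? yes] → not satisfied.
section 7 — Licensed Tender: [no framework agreement is in place? no] AND [the contract is not co-financed by an international organisation? no] → not satisfied.
section 3 — Class-K Call: [not an Essential Acquisition (section 11)? yes] OR [Licensed Tender (section 7)? no] → satisfied.
section 2 — Supervised Contract: [the contract is co-financed by an international organisation? yes] AND [the contract is for the supply of goods? yes] → satisfied.
section 4 — Primary Procurement: [Supervised Contract (section 2)? yes] AND [no framework agreement is in place? no] → not satisfied.
section 6 — Tier III Procedure: the requirement arises from unforeseeable urgency? no; the services fall within the light-touch schedule? yes; the procurement relates to defence or security? no — 1 of 3 hold (need ≥2) → not satisfied.
section 1 — Class-N Tender: [there is only one economic operator capable of performance? yes] AND [the contract is co-financed by an international organisation? yes] → satisfied.
section 8 — Licensed Procedure: [Tier III Procedure (section 6)? no] OR [Class-N Tender (section 1)? yes] → satisfied.
section 9 — Essential Tender: [Primary Procurement (section 4)? no] OR [the contracting authority is a central government body? no] OR [Licensed Procedure (section 8)? yes] → satisfied.
section 10 — Registered Call: a framework agreement is already in place? yes; not a Class-K Call (section 3)? no; Essential Tender (section 9)? yes — 2 of 3 hold (need ≥2) → satisfied.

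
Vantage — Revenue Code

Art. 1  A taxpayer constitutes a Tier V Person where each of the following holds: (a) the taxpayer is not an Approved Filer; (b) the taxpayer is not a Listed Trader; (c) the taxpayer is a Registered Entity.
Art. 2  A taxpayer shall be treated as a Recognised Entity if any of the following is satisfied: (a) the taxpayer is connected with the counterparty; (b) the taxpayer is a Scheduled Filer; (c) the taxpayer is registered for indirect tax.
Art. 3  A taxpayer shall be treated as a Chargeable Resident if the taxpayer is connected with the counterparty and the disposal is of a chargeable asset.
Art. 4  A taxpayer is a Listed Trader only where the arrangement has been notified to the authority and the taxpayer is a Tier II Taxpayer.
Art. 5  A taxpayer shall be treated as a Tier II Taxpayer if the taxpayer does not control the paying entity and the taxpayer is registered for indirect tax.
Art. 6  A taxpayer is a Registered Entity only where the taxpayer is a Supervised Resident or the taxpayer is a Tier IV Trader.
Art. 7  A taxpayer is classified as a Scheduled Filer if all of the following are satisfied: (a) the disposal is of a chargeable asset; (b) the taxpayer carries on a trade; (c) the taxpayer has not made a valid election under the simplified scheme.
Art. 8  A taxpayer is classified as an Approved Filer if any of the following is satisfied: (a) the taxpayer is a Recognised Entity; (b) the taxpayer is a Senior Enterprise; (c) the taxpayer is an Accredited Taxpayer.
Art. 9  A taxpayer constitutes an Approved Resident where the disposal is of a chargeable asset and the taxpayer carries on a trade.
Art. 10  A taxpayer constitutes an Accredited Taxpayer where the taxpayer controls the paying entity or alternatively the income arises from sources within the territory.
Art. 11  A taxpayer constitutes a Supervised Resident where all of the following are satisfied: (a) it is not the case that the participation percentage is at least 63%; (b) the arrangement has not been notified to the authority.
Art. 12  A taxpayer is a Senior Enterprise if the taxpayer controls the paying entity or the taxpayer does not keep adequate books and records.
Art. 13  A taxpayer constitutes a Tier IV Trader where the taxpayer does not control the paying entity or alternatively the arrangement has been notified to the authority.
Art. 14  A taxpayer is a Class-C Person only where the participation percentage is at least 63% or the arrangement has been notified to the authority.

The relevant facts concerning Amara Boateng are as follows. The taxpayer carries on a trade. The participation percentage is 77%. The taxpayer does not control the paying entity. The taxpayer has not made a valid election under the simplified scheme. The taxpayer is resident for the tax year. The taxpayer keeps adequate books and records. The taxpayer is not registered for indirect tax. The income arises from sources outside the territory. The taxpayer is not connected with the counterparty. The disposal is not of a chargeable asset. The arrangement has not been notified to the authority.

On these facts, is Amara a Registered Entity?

article 11 — Supervised Resident: [participation percentage: 77% ≥ 63%? yes, so negated condition no] AND [the arrangement has not been notified to the authority? yes] → not satisfied.
article 13 — Tier IV Trader: [the taxpayer does not control the paying entity? yes] OR [the arrangement has been notified to the authority? no] → satisfied.
article 6 — Registered Entity: [Supervised Resident (article 11)? no] OR [Tier IV Trader (article 13)? yes] → satisfied.

Yes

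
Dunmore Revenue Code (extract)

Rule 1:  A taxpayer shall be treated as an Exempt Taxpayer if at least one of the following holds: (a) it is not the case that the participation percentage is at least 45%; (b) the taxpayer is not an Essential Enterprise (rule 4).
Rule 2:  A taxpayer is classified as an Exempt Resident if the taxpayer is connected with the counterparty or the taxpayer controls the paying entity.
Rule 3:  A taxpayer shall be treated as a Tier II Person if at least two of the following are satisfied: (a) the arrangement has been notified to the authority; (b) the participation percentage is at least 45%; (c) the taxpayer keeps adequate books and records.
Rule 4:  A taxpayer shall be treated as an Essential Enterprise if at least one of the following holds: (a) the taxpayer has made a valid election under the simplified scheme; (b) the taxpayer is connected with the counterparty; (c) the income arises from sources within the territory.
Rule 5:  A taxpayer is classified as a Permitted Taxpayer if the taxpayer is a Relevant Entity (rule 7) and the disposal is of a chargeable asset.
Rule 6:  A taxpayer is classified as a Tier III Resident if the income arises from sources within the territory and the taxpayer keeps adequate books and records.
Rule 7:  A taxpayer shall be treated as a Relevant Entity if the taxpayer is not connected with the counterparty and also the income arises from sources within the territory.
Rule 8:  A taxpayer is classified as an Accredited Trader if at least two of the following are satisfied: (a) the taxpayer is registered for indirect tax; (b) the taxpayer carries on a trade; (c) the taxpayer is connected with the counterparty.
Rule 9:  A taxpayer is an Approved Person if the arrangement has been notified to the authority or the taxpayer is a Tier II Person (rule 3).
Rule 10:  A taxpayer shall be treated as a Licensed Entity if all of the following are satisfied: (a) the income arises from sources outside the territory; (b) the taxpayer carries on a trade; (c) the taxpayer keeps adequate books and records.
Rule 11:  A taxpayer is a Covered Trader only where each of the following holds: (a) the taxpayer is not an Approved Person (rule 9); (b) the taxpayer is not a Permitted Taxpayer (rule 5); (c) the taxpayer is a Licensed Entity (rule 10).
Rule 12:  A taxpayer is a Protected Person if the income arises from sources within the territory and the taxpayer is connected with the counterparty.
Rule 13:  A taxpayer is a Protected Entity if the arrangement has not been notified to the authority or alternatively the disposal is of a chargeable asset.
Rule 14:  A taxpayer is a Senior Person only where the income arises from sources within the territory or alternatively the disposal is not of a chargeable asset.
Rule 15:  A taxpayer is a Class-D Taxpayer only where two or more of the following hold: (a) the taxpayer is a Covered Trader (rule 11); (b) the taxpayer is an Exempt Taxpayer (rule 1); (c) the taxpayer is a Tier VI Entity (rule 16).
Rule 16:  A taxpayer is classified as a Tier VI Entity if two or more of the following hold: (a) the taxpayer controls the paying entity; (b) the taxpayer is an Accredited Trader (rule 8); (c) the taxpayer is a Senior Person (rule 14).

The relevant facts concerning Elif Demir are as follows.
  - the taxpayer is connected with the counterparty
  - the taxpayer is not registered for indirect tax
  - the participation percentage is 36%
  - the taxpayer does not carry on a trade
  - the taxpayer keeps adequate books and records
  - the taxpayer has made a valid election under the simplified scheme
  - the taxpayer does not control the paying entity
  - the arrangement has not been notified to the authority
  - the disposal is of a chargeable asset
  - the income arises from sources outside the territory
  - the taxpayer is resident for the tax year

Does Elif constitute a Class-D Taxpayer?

No

rule 3 — Tier II Person: the arrangement has been notified to the authority? no; participation percentage: 36% ≥ 45%? no; the taxpayer keeps adequate books and records? yes — 1 of 3 hold (need ≥2) → not satisfied.
rule 9 — Approved Person: [the arrangement has been notified to the authority? no] OR [Tier II Person (rule 3)? no] → not satisfied.
rule 7 — Relevant Entity: [the taxpayer is not connected with the counterparty? no] AND [the income arises from sources within the territory? no] → not satisfied.
rule 5 — Permitted Taxpayer: [Relevant Entity (rule 7)? no] AND [the disposal is of a chargeable asset? yes] → not satisfied.
rule 10 — Licensed Entity: [the income arises from sources outside the territory? yes] AND [the taxpayer carries on a trade? no] AND [the taxpayer keeps adequate books and records? yes] → not satisfied.
rule 11 — Covered Trader: [not an Approved Person (rule 9)? yes] AND [not a Permitted Taxpayer (rule 5)? yes] AND [Licensed Entity (rule 10)? no] → not satisfied.
rule 4 — Essential Enterprise: [the taxpayer has made a valid election under the simplified scheme? yes] OR [the taxpayer is connected with the counterparty? yes] OR [the income arises from sources within the territory? no] → satisfied.
rule 1 — Exempt Taxpayer: [participation percentage: 36% ≥ 45%? no, so negated condition yes] OR [not an Essential Enterprise (rule 4)? no] → satisfied.
rule 8 — Accredited Trader: the taxpayer is registered for indirect tax? no; the taxpayer carries on a trade? no; the taxpayer is connected with the counterparty? yes — 1 of 3 hold (need ≥2) → not satisfied.
rule 14 — Senior Person: [the income arises from sources within the territory? no] OR [the disposal is not of a chargeable asset? no] → not satisfied.
rule 16 — Tier VI Entity: the taxpayer controls the paying entity? no; Accredited Trader (rule 8)? no; Senior Person (rule 14)? no — 0 of 3 hold (need ≥2) → not satisfied.
rule 15 — Class-D Taxpayer: Covered Trader (rule 11)? no; Exempt Taxpayer (rule 1)? yes; Tier VI Entity (rule 16)? no — 1 of 3 hold (need ≥2) → not satisfied.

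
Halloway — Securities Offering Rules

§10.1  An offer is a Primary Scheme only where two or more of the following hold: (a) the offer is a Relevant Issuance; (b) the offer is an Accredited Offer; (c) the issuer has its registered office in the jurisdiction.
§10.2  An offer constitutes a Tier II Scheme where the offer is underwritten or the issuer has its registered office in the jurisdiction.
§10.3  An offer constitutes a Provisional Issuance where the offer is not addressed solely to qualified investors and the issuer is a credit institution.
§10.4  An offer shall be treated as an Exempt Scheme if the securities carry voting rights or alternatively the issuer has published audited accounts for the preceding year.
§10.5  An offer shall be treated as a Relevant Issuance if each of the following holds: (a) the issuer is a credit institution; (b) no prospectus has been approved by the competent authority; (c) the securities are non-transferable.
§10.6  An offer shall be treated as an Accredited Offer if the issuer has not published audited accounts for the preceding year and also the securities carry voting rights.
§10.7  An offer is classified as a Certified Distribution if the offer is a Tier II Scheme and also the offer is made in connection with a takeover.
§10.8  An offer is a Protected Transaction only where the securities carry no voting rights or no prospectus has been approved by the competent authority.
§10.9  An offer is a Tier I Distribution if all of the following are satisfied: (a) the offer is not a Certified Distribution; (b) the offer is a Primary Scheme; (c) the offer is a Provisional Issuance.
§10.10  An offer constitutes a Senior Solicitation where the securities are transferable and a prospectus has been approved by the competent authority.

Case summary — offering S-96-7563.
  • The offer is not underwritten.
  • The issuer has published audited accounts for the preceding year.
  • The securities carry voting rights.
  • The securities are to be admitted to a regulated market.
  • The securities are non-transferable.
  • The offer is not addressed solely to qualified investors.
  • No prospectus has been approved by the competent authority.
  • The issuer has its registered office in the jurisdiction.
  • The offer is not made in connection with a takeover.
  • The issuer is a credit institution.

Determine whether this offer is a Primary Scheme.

Yes

Under §10.5: the issuer is a credit institution? yes; and no prospectus has been approved by the competent authority? yes; and the securities are non-transferable? yes. So the offer is a Relevant Issuance.
Under §10.6: the issuer has not published audited accounts for the preceding year? no; and the securities carry voting rights? yes. So the offer is not an Accredited Offer.
Under §10.1: Relevant Issuance (§10.5)? yes; Accredited Offer (§10.6)? no; the issuer has its registered office in the jurisdiction? yes — 2 of 3 hold (need ≥2) → satisfied.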